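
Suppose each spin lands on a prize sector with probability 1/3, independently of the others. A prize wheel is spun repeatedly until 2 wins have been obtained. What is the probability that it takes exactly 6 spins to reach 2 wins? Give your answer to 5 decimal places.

0.10974

Y = trial on which the second success occurs; negative binomial, r=2, p=0.333333.
P(Y=6) = C(5,1) · p^2 · (1−p)^4
= 5 · 0.11111 · 0.19753 = 0.1097394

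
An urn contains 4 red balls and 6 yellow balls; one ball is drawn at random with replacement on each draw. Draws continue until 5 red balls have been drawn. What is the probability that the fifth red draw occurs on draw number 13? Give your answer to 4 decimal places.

Y = trial on which the fifth success occurs; negative binomial, r=5, p=0.40.
P(Y=13) = C(12,4) · p^5 · (1−p)^8
= 495 · 0.01024 · 0.016796 = 0.085136

0.0851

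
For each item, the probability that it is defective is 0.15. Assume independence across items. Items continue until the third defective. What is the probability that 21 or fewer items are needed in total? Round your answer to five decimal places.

Finishing within 21 items ⇔ at least 3 successes in the first 21. With X ~ Binomial(21, 0.15), P(Y ≤ 21) = 1 − P(X ≤ 2).
  k=0: C(21,0)·0.15^0·0.85^21 = 0.0329456
  k=1: C(21,1)·0.15^1·0.85^20 = 0.1220925
  k=2: C(21,2)·0.15^2·0.85^19 = 0.2154574
1 − 0.3704955 = 0.6295045

0.62950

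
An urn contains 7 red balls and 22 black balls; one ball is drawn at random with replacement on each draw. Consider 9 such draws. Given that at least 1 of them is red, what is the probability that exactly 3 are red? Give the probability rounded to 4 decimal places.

0.2456

X ~ Binomial(9, 0.241379). Want P(X=3 | X≥1) = P(X=3) / P(X≥1).
P(X=3) = C(9,3)·0.241379^3·0.758621^6 = 0.225179
P(X≥1) = 1 − 0.083219 = 0.916781
Ratio = 0.225179 / 0.916781 = 0.245619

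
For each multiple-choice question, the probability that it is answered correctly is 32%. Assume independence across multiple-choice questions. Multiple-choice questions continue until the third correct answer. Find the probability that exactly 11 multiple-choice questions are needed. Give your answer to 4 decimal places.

0.0674

Y = trial on which the third success occurs; negative binomial, r=3, p=0.32.
P(Y=11) = C(10,2) · p^3 · (1−p)^8
= 45 · 0.032768 · 0.045716 = 0.067411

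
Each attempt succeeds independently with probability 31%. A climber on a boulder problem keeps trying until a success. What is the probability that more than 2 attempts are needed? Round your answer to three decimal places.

0.476

Y = number of attempts to the first success; geometric, p = 0.31.
P(Y > 2) = P(first 2 all fail) = (1−p)^2 = 0.47610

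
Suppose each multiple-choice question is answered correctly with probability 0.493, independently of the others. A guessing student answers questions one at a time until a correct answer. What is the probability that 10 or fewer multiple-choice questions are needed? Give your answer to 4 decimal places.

0.9989

Y = number of multiple-choice questions to the first success; geometric, p = 0.493.
P(Y ≤ 10) = 1 − (1−p)^10 = 1 − 0.001122 = 0.998878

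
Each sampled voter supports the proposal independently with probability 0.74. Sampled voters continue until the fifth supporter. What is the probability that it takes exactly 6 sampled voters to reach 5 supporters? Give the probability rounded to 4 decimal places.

0.2885

Y = trial on which the fifth success occurs; negative binomial, r=5, p=0.74.
P(Y=6) = C(5,4) · p^5 · (1−p)^1
= 5 · 0.2219 · 0.26 = 0.288471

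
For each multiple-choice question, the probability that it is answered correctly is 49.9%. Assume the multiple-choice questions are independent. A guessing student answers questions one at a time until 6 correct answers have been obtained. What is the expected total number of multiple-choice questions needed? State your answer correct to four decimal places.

12.0240

Y = total multiple-choice questions until the sixth success; negative binomial with r=6, p=0.499.
E[Y] = r / p = 6 / 0.499 = 12.024048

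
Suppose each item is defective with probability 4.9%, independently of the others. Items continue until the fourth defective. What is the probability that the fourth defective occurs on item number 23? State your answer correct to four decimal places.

Y = trial on which the fourth success occurs; negative binomial, r=4, p=0.049.
P(Y=23) = C(22,3) · p^4 · (1−p)^19
= 1540 · 5.7648e-06 · 0.38497 = 0.003418

0.0034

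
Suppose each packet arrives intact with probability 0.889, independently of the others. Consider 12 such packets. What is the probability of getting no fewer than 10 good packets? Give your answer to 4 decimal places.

0.8595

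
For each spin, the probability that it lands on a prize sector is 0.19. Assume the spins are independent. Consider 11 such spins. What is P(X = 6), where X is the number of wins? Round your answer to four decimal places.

0.0076

X ~ Binomial(n=11, p=0.19).
P(X=6) = C(11,6) · p^6 · (1−p)^5
= 462 · 4.7046e-05 · 0.34868 = 0.007579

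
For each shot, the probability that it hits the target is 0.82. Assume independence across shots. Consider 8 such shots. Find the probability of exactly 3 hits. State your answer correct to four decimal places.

0.0058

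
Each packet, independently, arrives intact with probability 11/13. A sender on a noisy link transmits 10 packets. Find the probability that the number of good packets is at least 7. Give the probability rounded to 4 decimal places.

0.9458

X ~ Binomial(10, 0.846154); P(X ≥ 7) = Σ C(10,k) p^k (1−p)^(10−k) over k:
  k=7: C(10,7)·0.846154^7·0.153846^3 = 0.135702
  k=8: C(10,8)·0.846154^8·0.153846^2 = 0.279886
  k=9: C(10,9)·0.846154^9·0.153846^1 = 0.342082
  k=10: C(10,10)·0.846154^10·0.153846^0 = 0.188145
Total = 0.945815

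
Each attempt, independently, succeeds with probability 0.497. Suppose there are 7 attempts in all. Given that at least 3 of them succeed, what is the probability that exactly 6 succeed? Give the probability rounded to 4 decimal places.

X ~ Binomial(7, 0.497). Want P(X=6 | X≥3) = P(X=6) / P(X≥3).
P(X=6) = C(7,6)·0.497^6·0.503^1 = 0.053065
P(X≥3) = 1 − 0.008147 − 0.056346 − 0.167021 = 0.768486
Ratio = 0.053065 / 0.768486 = 0.069051

0.0691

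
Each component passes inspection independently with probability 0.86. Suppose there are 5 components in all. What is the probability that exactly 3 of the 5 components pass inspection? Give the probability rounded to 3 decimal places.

X ~ Binomial(n=5, p=0.86).
P(X=3) = C(5,3) · p^3 · (1−p)^2
= 10 · 0.63606 · 0.0196 = 0.12467

0.125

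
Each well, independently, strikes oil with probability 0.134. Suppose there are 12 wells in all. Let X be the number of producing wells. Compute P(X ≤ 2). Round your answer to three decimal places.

0.789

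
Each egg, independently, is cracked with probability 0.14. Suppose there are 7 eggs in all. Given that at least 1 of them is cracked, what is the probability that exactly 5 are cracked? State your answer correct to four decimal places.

X ~ Binomial(7, 0.14). Want P(X=5 | X≥1) = P(X=5) / P(X≥1).
P(X=5) = C(7,5)·0.14^5·0.86^2 = 0.000835
P(X≥1) = 1 − 0.347928 = 0.652072
Ratio = 0.000835 / 0.652072 = 0.001281

0.0013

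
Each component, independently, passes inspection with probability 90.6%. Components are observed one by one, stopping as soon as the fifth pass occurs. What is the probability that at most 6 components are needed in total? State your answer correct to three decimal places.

0.897

Finishing within 6 components ⇔ at least 5 successes in the first 6. With X ~ Binomial(6, 0.906), P(Y ≤ 6) = 1 − P(X ≤ 4).
  k=0: C(6,0)·0.906^0·0.094^6 = 0.00000
  k=1: C(6,1)·0.906^1·0.094^5 = 0.00004
  k=2: C(6,2)·0.906^2·0.094^4 = 0.00096
  k=3: C(6,3)·0.906^3·0.094^3 = 0.01235
  k=4: C(6,4)·0.906^4·0.094^2 = 0.08930
1 − 0.10266 = 0.89734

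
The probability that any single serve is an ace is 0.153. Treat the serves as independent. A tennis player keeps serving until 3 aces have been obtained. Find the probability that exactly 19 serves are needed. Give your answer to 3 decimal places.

0.038

Y = trial on which the third success occurs; negative binomial, r=3, p=0.153.
P(Y=19) = C(18,2) · p^3 · (1−p)^16
= 153 · 0.0035816 · 0.070167 = 0.03845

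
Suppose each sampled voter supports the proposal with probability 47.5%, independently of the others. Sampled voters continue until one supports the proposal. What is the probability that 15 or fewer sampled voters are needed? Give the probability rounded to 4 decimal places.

0.9999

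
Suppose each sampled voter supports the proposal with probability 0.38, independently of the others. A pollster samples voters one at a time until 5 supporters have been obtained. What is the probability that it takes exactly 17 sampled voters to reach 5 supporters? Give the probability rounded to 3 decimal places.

0.047

Y = trial on which the fifth success occurs; negative binomial, r=5, p=0.38.
P(Y=17) = C(16,4) · p^5 · (1−p)^12
= 1820 · 0.0079235 · 0.0032263 = 0.04653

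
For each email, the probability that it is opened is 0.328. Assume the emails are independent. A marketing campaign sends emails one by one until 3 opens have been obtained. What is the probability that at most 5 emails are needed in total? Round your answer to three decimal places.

Finishing within 5 emails ⇔ at least 3 successes in the first 5. With X ~ Binomial(5, 0.328), P(Y ≤ 5) = 1 − P(X ≤ 2).
  k=0: C(5,0)·0.328^0·0.672^5 = 0.13704
  k=1: C(5,1)·0.328^1·0.672^4 = 0.33444
  k=2: C(5,2)·0.328^2·0.672^3 = 0.32648
1 − 0.79796 = 0.20204

0.202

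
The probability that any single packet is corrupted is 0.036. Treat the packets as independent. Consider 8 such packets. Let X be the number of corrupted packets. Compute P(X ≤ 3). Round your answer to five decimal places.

0.99990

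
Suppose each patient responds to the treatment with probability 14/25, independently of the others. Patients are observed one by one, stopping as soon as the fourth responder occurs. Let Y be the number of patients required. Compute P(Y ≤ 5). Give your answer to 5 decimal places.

Finishing within 5 patients ⇔ at least 4 successes in the first 5. With X ~ Binomial(5, 0.56), P(Y ≤ 5) = 1 − P(X ≤ 3).
  k=0: C(5,0)·0.56^0·0.44^5 = 0.0164916
  k=1: C(5,1)·0.56^1·0.44^4 = 0.1049467
  k=2: C(5,2)·0.56^2·0.44^3 = 0.2671370
  k=3: C(5,3)·0.56^3·0.44^2 = 0.3399926
1 − 0.7285679 = 0.2714321

0.27143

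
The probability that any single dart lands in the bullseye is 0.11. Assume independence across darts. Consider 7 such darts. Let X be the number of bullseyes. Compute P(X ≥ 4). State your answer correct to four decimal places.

0.0039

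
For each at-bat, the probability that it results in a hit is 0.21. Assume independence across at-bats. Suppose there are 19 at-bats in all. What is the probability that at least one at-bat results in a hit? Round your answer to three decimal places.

P(at least one) = 1 − P(none) = 1 − (1 − 0.21)^19
= 1 − 0.01135 = 0.98865

0.989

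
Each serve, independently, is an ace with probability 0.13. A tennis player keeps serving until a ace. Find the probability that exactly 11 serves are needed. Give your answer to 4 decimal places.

Geometric (trials to first success), p = 0.13.
P(Y = 11) = (1−p)^10 · p = 0.24842 · 0.13 = 0.032295

0.0323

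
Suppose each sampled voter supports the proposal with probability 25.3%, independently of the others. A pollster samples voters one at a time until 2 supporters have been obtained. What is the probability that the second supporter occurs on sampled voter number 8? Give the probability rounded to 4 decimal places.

0.0779

Y = trial on which the second success occurs; negative binomial, r=2, p=0.253.
P(Y=8) = C(7,1) · p^2 · (1−p)^6
= 7 · 0.064009 · 0.17375 = 0.077851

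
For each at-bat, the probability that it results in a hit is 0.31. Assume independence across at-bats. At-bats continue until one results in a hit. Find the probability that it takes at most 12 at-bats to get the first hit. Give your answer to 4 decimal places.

Y = number of at-bats to the first success; geometric, p = 0.31.
P(Y ≤ 12) = 1 − (1−p)^12 = 1 − 0.011646 = 0.988354

0.9884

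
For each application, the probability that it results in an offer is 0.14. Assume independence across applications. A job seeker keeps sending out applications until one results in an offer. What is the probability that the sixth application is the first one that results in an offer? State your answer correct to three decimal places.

Geometric (trials to first success), p = 0.14.
P(Y = 6) = (1−p)^5 · p = 0.47043 · 0.14 = 0.06586

0.066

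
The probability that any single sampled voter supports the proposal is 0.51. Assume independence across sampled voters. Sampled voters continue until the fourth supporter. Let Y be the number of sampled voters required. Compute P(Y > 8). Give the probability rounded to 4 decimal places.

0.3416

Needing more than 8 sampled voters ⇔ fewer than 4 successes in the first 8. With X ~ Binomial(8, 0.51), P(Y > 8) = P(X ≤ 3).
  k=0: C(8,0)·0.51^0·0.49^8 = 0.003323
  k=1: C(8,1)·0.51^1·0.49^7 = 0.027672
  k=2: C(8,2)·0.51^2·0.49^6 = 0.100803
  k=3: C(8,3)·0.51^3·0.49^5 = 0.209835
P(X ≤ 3) = 0.341634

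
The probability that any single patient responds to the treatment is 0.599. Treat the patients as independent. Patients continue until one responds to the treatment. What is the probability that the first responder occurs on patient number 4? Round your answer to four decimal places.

0.0386

Geometric (trials to first success), p = 0.599.
P(Y = 4) = (1−p)^3 · p = 0.064481 · 0.599 = 0.038624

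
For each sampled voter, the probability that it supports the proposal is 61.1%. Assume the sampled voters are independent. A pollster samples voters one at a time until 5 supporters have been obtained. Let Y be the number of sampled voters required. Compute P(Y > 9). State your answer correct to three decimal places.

0.244

Needing more than 9 sampled voters ⇔ fewer than 5 successes in the first 9. With X ~ Binomial(9, 0.611), P(Y > 9) = P(X ≤ 4).
  k=0: C(9,0)·0.611^0·0.389^9 = 0.00020
  k=1: C(9,1)·0.611^1·0.389^8 = 0.00288
  k=2: C(9,2)·0.611^2·0.389^7 = 0.01811
  k=3: C(9,3)·0.611^3·0.389^6 = 0.06639
  k=4: C(9,4)·0.611^4·0.389^5 = 0.15642
P(X ≤ 4) = 0.24401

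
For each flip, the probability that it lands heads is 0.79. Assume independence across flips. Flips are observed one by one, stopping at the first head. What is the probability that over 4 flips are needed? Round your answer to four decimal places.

0.0019

Y = number of flips to the first success; geometric, p = 0.79.
P(Y > 4) = P(first 4 all fail) = (1−p)^4 = 0.001945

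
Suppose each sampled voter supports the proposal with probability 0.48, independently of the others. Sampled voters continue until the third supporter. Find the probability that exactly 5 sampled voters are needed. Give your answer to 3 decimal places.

Y = trial on which the third success occurs; negative binomial, r=3, p=0.48.
P(Y=5) = C(4,2) · p^3 · (1−p)^2
= 6 · 0.11059 · 0.2704 = 0.17942

0.179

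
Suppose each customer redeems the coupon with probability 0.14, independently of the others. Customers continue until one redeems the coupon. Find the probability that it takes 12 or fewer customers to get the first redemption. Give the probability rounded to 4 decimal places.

Y = number of customers to the first success; geometric, p = 0.14.
P(Y ≤ 12) = 1 − (1−p)^12 = 1 − 0.163675 = 0.836325

0.8363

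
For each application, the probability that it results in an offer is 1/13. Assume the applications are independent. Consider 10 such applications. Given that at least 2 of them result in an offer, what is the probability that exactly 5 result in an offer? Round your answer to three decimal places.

X ~ Binomial(10, 0.076923). Want P(X=5 | X≥2) = P(X=5) / P(X≥2).
P(X=5) = C(10,5)·0.076923^5·0.923077^5 = 0.00045
P(X≥2) = 1 − 0.44914 − 0.37428 = 0.17658
Ratio = 0.00045 / 0.17658 = 0.00258

0.003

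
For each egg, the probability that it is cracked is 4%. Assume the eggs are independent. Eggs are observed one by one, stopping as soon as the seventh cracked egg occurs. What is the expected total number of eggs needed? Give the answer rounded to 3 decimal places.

Y = total eggs until the seventh success; negative binomial with r=7, p=0.04.
E[Y] = r / p = 7 / 0.04 = 175.00000

175.000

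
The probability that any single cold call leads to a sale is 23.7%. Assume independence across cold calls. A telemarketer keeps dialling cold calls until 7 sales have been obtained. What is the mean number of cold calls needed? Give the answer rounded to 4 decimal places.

29.5359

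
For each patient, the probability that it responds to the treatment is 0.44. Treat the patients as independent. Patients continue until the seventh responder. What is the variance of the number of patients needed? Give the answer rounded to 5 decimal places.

20.24793

Y = total patients until the seventh success; negative binomial with r=7, p=0.44.
Var(Y) = r(1−p)/p² = 7·0.56 / 0.44² = 20.2479339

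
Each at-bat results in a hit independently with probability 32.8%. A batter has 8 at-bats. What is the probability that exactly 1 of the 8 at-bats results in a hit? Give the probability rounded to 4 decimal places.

X ~ Binomial(n=8, p=0.328).
P(X=1) = C(8,1) · p^1 · (1−p)^7
= 8 · 0.328 · 0.061885 = 0.162386

0.1624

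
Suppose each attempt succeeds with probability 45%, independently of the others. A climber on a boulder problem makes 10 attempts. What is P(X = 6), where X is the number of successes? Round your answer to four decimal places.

X ~ Binomial(n=10, p=0.45).
P(X=6) = C(10,6) · p^6 · (1−p)^4
= 210 · 0.0083038 · 0.091506 = 0.159568

0.1596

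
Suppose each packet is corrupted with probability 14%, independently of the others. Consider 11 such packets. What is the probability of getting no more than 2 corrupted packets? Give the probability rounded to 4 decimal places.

X ~ Binomial(11, 0.14); P(X ≤ 2) = Σ C(11,k) p^k (1−p)^(11−k) over k:
  k=0: C(11,0)·0.14^0·0.86^11 = 0.190319
  k=1: C(11,1)·0.14^1·0.86^10 = 0.340804
  k=2: C(11,2)·0.14^2·0.86^9 = 0.277399
Total = 0.808523

0.8085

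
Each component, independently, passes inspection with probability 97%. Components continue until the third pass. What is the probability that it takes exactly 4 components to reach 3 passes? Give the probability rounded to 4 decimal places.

0.0821

Y = trial on which the third success occurs; negative binomial, r=3, p=0.97.
P(Y=4) = C(3,2) · p^3 · (1−p)^1
= 3 · 0.91267 · 0.03 = 0.082141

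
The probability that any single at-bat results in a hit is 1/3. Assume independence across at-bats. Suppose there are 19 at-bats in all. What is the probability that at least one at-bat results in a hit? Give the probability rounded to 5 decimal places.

P(at least one) = 1 − P(none) = 1 − (1 − 0.333333)^19
= 1 − 0.0004511 = 0.9995489

0.99955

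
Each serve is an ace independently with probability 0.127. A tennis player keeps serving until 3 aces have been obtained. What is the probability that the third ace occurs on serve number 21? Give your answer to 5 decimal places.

Y = trial on which the third success occurs; negative binomial, r=3, p=0.127.
P(Y=21) = C(20,2) · p^3 · (1−p)^18
= 190 · 0.0020484 · 0.086747 = 0.0337615

0.03376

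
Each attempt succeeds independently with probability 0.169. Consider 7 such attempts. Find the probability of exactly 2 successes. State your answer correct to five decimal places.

X ~ Binomial(n=7, p=0.169).
P(X=2) = C(7,2) · p^2 · (1−p)^5
= 21 · 0.028561 · 0.39628 = 0.2376828

0.23768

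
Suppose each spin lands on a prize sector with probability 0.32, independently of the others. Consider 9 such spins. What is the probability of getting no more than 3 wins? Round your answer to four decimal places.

X ~ Binomial(9, 0.32); P(X ≤ 3) = Σ C(9,k) p^k (1−p)^(9−k) over k:
  k=0: C(9,0)·0.32^0·0.68^9 = 0.031087
  k=1: C(9,1)·0.32^1·0.68^8 = 0.131663
  k=2: C(9,2)·0.32^2·0.68^7 = 0.247836
  k=3: C(9,3)·0.32^3·0.68^6 = 0.272134
Total = 0.682720

0.6827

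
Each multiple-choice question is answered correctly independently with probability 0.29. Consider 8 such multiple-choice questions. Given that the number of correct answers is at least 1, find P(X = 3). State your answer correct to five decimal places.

X ~ Binomial(8, 0.29). Want P(X=3 | X≥1) = P(X=3) / P(X≥1).
P(X=3) = C(8,3)·0.29^3·0.71^5 = 0.2464188
P(X≥1) = 1 − 0.0645754 = 0.9354246
Ratio = 0.2464188 / 0.9354246 = 0.2634298

0.26343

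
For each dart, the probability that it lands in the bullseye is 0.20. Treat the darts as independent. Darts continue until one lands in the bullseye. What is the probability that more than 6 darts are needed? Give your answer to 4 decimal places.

Y = number of darts to the first success; geometric, p = 0.20.
P(Y > 6) = P(first 6 all fail) = (1−p)^6 = 0.262144

0.2621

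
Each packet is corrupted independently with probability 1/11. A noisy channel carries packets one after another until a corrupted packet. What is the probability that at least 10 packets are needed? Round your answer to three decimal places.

0.424

Y = number of packets to the first success; geometric, p = 0.090909.
P(Y > 9) = P(first 9 all fail) = (1−p)^9 = 0.42410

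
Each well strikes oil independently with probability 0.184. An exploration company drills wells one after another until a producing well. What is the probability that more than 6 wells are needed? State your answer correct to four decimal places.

Y = number of wells to the first success; geometric, p = 0.184.
P(Y > 6) = P(first 6 all fail) = (1−p)^6 = 0.295217

0.2952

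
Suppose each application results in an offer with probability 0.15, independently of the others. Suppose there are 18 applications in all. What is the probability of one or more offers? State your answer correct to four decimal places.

0.9464

P(at least one) = 1 − P(none) = 1 − (1 − 0.15)^18
= 1 − 0.053646 = 0.946354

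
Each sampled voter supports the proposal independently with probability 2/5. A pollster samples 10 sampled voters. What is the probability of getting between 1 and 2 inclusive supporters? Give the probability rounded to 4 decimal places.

0.1612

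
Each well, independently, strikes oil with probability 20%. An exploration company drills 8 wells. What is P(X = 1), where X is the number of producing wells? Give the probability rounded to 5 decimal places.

X ~ Binomial(n=8, p=0.20).
P(X=1) = C(8,1) · p^1 · (1−p)^7
= 8 · 0.2 · 0.20972 = 0.3355443

0.33554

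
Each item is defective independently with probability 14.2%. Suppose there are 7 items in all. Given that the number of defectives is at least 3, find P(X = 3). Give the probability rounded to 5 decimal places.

X ~ Binomial(7, 0.142). Want P(X=3 | X≥3) = P(X=3) / P(X≥3).
P(X=3) = C(7,3)·0.142^3·0.858^4 = 0.0543103
P(X≥3) = 1 − 0.3423032 − 0.3965611 − 0.1968940 = 0.0642417
Ratio = 0.0543103 / 0.0642417 = 0.8454060

0.84541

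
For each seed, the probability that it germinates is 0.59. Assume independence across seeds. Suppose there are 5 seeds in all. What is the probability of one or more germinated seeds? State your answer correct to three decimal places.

P(at least one) = 1 − P(none) = 1 − (1 − 0.59)^5
= 1 − 0.01159 = 0.98841

0.988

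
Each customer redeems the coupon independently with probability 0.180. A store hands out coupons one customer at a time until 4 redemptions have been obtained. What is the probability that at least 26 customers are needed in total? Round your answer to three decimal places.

0.317

Needing more than 25 customers ⇔ fewer than 4 successes in the first 25. With X ~ Binomial(25, 0.18), P(Y > 25) = P(X ≤ 3).
  k=0: C(25,0)·0.18^0·0.82^25 = 0.00700
  k=1: C(25,1)·0.18^1·0.82^24 = 0.03844
  k=2: C(25,2)·0.18^2·0.82^23 = 0.10125
  k=3: C(25,3)·0.18^3·0.82^22 = 0.17039
P(X ≤ 3) = 0.31708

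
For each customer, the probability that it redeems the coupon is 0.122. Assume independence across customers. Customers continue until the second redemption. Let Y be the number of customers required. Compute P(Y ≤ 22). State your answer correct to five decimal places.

Finishing within 22 customers ⇔ at least 2 successes in the first 22. With X ~ Binomial(22, 0.122), P(Y ≤ 22) = 1 − P(X ≤ 1).
  k=0: C(22,0)·0.122^0·0.878^22 = 0.0571320
  k=1: C(22,1)·0.122^1·0.878^21 = 0.1746495
1 − 0.2317815 = 0.7682185

0.76822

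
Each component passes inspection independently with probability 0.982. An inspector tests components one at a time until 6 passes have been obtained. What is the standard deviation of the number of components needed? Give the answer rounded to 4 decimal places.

Y = total components until the sixth success; negative binomial with r=6, p=0.982.
SD(Y) = √[r(1−p)/p²] = √(0.111996) = 0.334657

0.3347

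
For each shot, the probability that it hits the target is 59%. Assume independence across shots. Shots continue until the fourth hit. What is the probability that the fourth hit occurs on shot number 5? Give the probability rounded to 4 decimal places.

Y = trial on which the fourth success occurs; negative binomial, r=4, p=0.59.
P(Y=5) = C(4,3) · p^4 · (1−p)^1
= 4 · 0.12117 · 0.41 = 0.198725

0.1987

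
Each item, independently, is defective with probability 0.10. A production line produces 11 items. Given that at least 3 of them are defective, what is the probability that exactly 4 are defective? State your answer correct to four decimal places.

X ~ Binomial(11, 0.10). Want P(X=4 | X≥3) = P(X=4) / P(X≥3).
P(X=4) = C(11,4)·0.10^4·0.90^7 = 0.015784
P(X≥3) = 1 − 0.313811 − 0.383546 − 0.213081 = 0.089562
Ratio = 0.015784 / 0.089562 = 0.176233

0.1762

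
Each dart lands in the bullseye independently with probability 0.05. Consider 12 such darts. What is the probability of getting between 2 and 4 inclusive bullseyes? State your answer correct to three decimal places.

X ~ Binomial(12, 0.05); P(2 ≤ X ≤ 4) = Σ C(12,k) p^k (1−p)^(12−k) over k:
  k=2: C(12,2)·0.05^2·0.95^10 = 0.09879
  k=3: C(12,3)·0.05^3·0.95^9 = 0.01733
  k=4: C(12,4)·0.05^4·0.95^8 = 0.00205
Total = 0.11818

0.118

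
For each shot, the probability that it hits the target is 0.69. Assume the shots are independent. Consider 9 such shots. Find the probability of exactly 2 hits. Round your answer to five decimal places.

0.00472

X ~ Binomial(n=9, p=0.69).
P(X=2) = C(9,2) · p^2 · (1−p)^7
= 36 · 0.4761 · 0.00027513 = 0.0047156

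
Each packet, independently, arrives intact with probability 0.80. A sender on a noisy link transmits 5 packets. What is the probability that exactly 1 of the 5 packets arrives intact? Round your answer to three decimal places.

X ~ Binomial(n=5, p=0.80).
P(X=1) = C(5,1) · p^1 · (1−p)^4
= 5 · 0.8 · 0.0016 = 0.00640

0.006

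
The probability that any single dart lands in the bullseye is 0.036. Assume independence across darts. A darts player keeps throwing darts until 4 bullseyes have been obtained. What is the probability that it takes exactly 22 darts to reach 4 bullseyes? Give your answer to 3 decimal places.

Y = trial on which the fourth success occurs; negative binomial, r=4, p=0.036.
P(Y=22) = C(21,3) · p^4 · (1−p)^18
= 1330 · 1.6796e-06 · 0.51688 = 0.00115

0.001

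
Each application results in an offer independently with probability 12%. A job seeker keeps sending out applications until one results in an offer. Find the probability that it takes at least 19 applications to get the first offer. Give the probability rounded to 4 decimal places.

0.1002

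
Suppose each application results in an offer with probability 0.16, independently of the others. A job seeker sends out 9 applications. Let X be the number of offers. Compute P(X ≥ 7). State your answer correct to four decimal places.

X ~ Binomial(9, 0.16); P(X ≥ 7) = Σ C(9,k) p^k (1−p)^(9−k) over k:
  k=7: C(9,7)·0.16^7·0.84^2 = 0.000068
  k=8: C(9,8)·0.16^8·0.84^1 = 0.000003
  k=9: C(9,9)·0.16^9·0.84^0 = 0.000000
Total = 0.000072

0.0001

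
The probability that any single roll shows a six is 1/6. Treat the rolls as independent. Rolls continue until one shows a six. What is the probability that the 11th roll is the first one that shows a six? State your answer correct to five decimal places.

0.02692

Geometric (trials to first success), p = 0.166667.
P(Y = 11) = (1−p)^10 · p = 0.16151 · 0.166667 = 0.0269176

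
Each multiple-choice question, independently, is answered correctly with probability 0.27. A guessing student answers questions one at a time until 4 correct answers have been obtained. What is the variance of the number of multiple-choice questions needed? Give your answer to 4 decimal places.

40.0549

Y = total multiple-choice questions until the fourth success; negative binomial with r=4, p=0.27.
Var(Y) = r(1−p)/p² = 4·0.73 / 0.27² = 40.054870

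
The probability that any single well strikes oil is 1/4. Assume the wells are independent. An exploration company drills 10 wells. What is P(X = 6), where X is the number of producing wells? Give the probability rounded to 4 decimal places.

X ~ Binomial(n=10, p=0.25).
P(X=6) = C(10,6) · p^6 · (1−p)^4
= 210 · 0.00024414 · 0.31641 = 0.016222

0.0162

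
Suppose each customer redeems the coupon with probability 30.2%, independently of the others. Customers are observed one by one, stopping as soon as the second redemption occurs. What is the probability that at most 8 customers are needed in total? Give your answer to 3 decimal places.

Finishing within 8 customers ⇔ at least 2 successes in the first 8. With X ~ Binomial(8, 0.302), P(Y ≤ 8) = 1 − P(X ≤ 1).
  k=0: C(8,0)·0.302^0·0.698^8 = 0.05634
  k=1: C(8,1)·0.302^1·0.698^7 = 0.19502
1 − 0.25137 = 0.74863

0.749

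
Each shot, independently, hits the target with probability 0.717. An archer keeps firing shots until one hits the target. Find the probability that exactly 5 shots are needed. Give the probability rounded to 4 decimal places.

0.0046

Geometric (trials to first success), p = 0.717.
P(Y = 5) = (1−p)^4 · p = 0.0064142 · 0.717 = 0.004599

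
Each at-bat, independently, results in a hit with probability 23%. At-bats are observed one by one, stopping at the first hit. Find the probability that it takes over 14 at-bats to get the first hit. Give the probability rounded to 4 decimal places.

0.0258

Y = number of at-bats to the first success; geometric, p = 0.23.
P(Y > 14) = P(first 14 all fail) = (1−p)^14 = 0.025756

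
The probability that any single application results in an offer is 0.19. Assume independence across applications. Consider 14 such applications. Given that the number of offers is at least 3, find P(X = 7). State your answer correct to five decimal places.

0.01366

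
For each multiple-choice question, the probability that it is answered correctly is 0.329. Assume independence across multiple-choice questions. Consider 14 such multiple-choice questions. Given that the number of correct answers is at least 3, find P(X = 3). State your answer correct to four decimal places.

0.1811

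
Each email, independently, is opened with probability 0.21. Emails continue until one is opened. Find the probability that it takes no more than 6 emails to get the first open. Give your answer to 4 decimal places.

0.7569

Y = number of emails to the first success; geometric, p = 0.21.
P(Y ≤ 6) = 1 − (1−p)^6 = 1 − 0.243087 = 0.756913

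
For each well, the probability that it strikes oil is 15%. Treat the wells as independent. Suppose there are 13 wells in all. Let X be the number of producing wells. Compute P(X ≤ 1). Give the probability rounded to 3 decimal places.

0.398

X ~ Binomial(13, 0.15); P(X ≤ 1) = Σ C(13,k) p^k (1−p)^(13−k) over k:
  k=0: C(13,0)·0.15^0·0.85^13 = 0.12091
  k=1: C(13,1)·0.15^1·0.85^12 = 0.27737
Total = 0.39828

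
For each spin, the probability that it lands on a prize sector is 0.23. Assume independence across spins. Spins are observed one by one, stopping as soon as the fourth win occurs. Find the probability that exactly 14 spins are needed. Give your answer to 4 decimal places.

0.0586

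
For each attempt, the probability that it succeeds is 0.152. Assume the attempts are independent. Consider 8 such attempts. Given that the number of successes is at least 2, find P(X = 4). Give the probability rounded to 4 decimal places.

X ~ Binomial(8, 0.152). Want P(X=4 | X≥2) = P(X=4) / P(X≥2).
P(X=4) = C(8,4)·0.152^4·0.848^4 = 0.019322
P(X≥2) = 1 − 0.267403 − 0.383446 = 0.349150
Ratio = 0.019322 / 0.349150 = 0.055341

0.0553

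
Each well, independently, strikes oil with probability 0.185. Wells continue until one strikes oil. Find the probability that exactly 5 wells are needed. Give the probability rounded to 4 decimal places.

0.0816

Geometric (trials to first success), p = 0.185.
P(Y = 5) = (1−p)^4 · p = 0.44119 · 0.185 = 0.081621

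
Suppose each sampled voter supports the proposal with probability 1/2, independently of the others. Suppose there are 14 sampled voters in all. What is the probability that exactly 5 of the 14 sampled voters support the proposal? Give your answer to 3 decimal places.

X ~ Binomial(n=14, p=0.50).
P(X=5) = C(14,5) · p^5 · (1−p)^9
= 2002 · 0.03125 · 0.0019531 = 0.12219

0.122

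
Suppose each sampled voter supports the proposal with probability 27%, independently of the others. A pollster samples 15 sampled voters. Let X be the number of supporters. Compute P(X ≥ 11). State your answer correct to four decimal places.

0.0002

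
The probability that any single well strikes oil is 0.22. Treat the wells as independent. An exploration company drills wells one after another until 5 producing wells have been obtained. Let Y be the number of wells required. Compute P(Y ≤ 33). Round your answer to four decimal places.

0.8808

Finishing within 33 wells ⇔ at least 5 successes in the first 33. With X ~ Binomial(33, 0.22), P(Y ≤ 33) = 1 − P(X ≤ 4).
  k=0: C(33,0)·0.22^0·0.78^33 = 0.000275
  k=1: C(33,1)·0.22^1·0.78^32 = 0.002558
  k=2: C(33,2)·0.22^2·0.78^31 = 0.011545
  k=3: C(33,3)·0.22^3·0.78^30 = 0.033650
  k=4: C(33,4)·0.22^4·0.78^29 = 0.071182
1 − 0.119210 = 0.880790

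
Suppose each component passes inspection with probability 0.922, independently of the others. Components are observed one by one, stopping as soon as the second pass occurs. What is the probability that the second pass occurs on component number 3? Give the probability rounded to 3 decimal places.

0.133

Y = trial on which the second success occurs; negative binomial, r=2, p=0.922.
P(Y=3) = C(2,1) · p^2 · (1−p)^1
= 2 · 0.85008 · 0.078 = 0.13261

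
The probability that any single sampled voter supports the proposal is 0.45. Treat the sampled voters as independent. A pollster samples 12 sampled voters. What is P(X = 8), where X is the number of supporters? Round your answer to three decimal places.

X ~ Binomial(n=12, p=0.45).
P(X=8) = C(12,8) · p^8 · (1−p)^4
= 495 · 0.0016815 · 0.091506 = 0.07617

0.076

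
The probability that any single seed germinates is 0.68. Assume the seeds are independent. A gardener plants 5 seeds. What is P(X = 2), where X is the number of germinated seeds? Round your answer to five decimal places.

X ~ Binomial(n=5, p=0.68).
P(X=2) = C(5,2) · p^2 · (1−p)^3
= 10 · 0.4624 · 0.032768 = 0.1515192

0.15152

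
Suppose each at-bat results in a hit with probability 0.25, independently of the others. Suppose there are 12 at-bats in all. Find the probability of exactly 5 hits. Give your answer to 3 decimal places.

0.103

X ~ Binomial(n=12, p=0.25).
P(X=5) = C(12,5) · p^5 · (1−p)^7
= 792 · 0.00097656 · 0.13348 = 0.10324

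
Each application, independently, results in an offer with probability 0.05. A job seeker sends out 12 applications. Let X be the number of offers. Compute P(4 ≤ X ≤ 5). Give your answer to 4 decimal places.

0.0022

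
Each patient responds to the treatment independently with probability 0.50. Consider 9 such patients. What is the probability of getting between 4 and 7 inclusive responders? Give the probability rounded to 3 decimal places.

0.727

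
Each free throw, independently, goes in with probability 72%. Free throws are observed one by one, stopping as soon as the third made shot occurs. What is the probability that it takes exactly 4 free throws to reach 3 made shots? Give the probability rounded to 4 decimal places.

Y = trial on which the third success occurs; negative binomial, r=3, p=0.72.
P(Y=4) = C(3,2) · p^3 · (1−p)^1
= 3 · 0.37325 · 0.28 = 0.313528

0.3135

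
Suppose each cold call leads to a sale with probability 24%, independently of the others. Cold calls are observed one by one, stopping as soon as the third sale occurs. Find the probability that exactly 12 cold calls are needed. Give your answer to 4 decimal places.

0.0643

Y = trial on which the third success occurs; negative binomial, r=3, p=0.24.
P(Y=12) = C(11,2) · p^3 · (1−p)^9
= 55 · 0.013824 · 0.084591 = 0.064316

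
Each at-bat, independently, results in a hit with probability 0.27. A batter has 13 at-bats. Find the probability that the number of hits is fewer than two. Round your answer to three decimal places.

0.097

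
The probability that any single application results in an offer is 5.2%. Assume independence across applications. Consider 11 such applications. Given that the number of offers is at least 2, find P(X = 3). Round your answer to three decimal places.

0.139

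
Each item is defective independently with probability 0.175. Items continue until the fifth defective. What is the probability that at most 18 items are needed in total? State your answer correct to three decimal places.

Finishing within 18 items ⇔ at least 5 successes in the first 18. With X ~ Binomial(18, 0.175), P(Y ≤ 18) = 1 − P(X ≤ 4).
  k=0: C(18,0)·0.175^0·0.825^18 = 0.03135
  k=1: C(18,1)·0.175^1·0.825^17 = 0.11968
  k=2: C(18,2)·0.175^2·0.825^16 = 0.21579
  k=3: C(18,3)·0.175^3·0.825^15 = 0.24413
  k=4: C(18,4)·0.175^4·0.825^14 = 0.19419
1 − 0.80513 = 0.19487

0.195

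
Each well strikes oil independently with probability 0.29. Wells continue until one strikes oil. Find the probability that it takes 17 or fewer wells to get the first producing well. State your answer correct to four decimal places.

0.9970

Y = number of wells to the first success; geometric, p = 0.29.
P(Y ≤ 17) = 1 − (1−p)^17 = 1 − 0.002961 = 0.997039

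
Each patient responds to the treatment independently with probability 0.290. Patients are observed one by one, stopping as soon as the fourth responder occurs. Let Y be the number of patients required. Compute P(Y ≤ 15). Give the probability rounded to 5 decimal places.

Finishing within 15 patients ⇔ at least 4 successes in the first 15. With X ~ Binomial(15, 0.29), P(Y ≤ 15) = 1 − P(X ≤ 3).
  k=0: C(15,0)·0.29^0·0.71^15 = 0.0058732
  k=1: C(15,1)·0.29^1·0.71^14 = 0.0359837
  k=2: C(15,2)·0.29^2·0.71^13 = 0.1028830
  k=3: C(15,3)·0.29^3·0.71^12 = 0.1820982
1 − 0.3268381 = 0.6731619

0.67316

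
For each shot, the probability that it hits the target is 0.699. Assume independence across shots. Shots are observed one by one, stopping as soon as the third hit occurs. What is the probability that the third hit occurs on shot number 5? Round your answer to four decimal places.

0.1857

Y = trial on which the third success occurs; negative binomial, r=3, p=0.699.
P(Y=5) = C(4,2) · p^3 · (1−p)^2
= 6 · 0.34153 · 0.090601 = 0.185659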